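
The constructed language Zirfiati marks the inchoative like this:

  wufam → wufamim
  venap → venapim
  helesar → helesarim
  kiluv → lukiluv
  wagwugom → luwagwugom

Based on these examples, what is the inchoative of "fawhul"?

"fawhul" has last vowel 'u'. The one such stem in the data (kiluv → lukiluv) adds the prefix lu-, so the same rule applies.
The other pattern: stems whose last vowel is 'a' add -im.
So fawhul → lufawhul.

lufawhul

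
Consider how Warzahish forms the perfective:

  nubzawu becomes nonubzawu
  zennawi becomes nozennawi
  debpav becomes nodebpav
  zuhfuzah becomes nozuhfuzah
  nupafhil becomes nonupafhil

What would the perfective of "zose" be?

nozose

Every pair shown (nubzawu → nonubzawu, zennawi → nozennawi, debpav → nodebpav, …) follows the same rule: add the prefix no-.
So zose → nozose.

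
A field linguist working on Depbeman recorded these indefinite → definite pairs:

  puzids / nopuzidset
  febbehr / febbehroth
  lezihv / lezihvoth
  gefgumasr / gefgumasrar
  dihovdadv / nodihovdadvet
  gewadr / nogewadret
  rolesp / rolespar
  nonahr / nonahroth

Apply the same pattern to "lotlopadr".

lezihv and dihovdadv both end in -v yet inflect differently (lezihvoth, nodihovdadvet), so the final letter is not what conditions the rule; the second-to-last letter is.
"lotlopadr" has second-to-last letter 'd'. The stems whose second-to-last letter is 'd' (dihovdadv → nodihovdadvet, puzids → nopuzidset, gewadr → nogewadret) add no- … -et around the stem.
The other patterns: stems whose second-to-last letter is 'h' add -oth; stems whose second-to-last letter is 's' add -ar.
So lotlopadr → nolotlopadret.

nolotlopadret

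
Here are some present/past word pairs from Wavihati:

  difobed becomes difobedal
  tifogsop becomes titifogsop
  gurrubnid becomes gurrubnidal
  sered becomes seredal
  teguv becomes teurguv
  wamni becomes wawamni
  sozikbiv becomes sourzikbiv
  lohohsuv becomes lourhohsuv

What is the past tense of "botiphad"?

sozikbiv and gurrubnid both have last vowel 'i' yet inflect differently (sourzikbiv, gurrubnidal), so the last vowel is not what conditions the rule; the final letter is.
"botiphad" ends in -d. The stems ending in -d (gurrubnid → gurrubnidal, difobed → difobedal, sered → seredal) add -al.
The other patterns: stems ending in -v insert -ur- after the first vowel; stems ending in -i or -p repeat the first consonant+vowel as a prefix.
So botiphad → botiphadal.

botiphadal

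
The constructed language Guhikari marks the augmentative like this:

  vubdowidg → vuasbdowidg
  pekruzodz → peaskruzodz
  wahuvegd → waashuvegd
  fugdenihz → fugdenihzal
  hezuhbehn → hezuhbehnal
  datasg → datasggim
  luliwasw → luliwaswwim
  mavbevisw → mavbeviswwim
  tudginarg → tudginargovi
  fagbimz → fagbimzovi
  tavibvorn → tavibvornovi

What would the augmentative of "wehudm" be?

weashudm

pekruzodz and fugdenihz both end in -z yet inflect differently (peaskruzodz, fugdenihzal), so the final letter is not what conditions the rule; the second-to-last letter is.
"wehudm" has second-to-last letter 'd'. The stems whose second-to-last letter is 'd' (vubdowidg → vuasbdowidg, pekruzodz → peaskruzodz) insert -as- after the first vowel.
The other patterns: stems whose second-to-last letter is 'h' add -al; stems whose second-to-last letter is 's' double the final consonant and add -im; stems whose second-to-last letter is 'm' or 'r' add -ovi.
So wehudm → weashudm.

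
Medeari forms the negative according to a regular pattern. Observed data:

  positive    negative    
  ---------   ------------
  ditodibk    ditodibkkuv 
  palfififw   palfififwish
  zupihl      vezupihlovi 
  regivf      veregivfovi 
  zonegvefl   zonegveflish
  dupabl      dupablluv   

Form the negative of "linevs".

zonegvefl and dupabl both end in -l yet inflect differently (zonegveflish, dupablluv), so the final letter is not what conditions the rule; the second-to-last letter is.
"linevs" has second-to-last letter 'v'. The one such stem in the data (regivf → veregivfovi) adds ve- … -ovi around the stem, so the same rule applies.
The other patterns: stems whose second-to-last letter is 'f' add -ish; stems whose second-to-last letter is 'b' double the final consonant and add -uv.
So linevs → velinevsovi.

velinevsovi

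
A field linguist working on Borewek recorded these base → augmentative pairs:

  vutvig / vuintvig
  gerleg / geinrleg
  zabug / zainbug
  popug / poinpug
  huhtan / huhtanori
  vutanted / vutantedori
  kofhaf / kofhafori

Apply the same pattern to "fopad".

gerleg and vutanted both have last vowel 'e' yet inflect differently (geinrleg, vutantedori), so the last vowel is not what conditions the rule; the final letter is.
"fopad" ends in -d. The one such stem in the data (vutanted → vutantedori) adds -ori, so the same rule applies.
The other pattern: stems ending in -g insert -in- after the first vowel.
So fopad → fopadori.

fopadori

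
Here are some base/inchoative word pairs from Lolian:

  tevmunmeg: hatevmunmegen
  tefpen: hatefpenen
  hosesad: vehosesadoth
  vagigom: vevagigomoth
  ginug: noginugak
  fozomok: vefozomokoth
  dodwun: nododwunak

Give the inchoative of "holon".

veholonoth

"holon" has last vowel 'o'. The stems whose last vowel is 'o' (fozomok → vefozomokoth, vagigom → vevagigomoth) add ve- … -oth around the stem.
So holon → veholonoth.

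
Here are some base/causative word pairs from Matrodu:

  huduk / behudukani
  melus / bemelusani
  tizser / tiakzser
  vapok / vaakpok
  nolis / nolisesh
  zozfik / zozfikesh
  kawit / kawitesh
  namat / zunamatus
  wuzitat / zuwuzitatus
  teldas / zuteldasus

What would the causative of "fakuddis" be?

huduk and vapok both end in -k yet inflect differently (behudukani, vaakpok), so the final letter is not what conditions the rule; the last vowel is.
"fakuddis" has last vowel 'i'. The stems whose last vowel is 'i' (nolis → nolisesh, zozfik → zozfikesh, kawit → kawitesh) add -esh.
The other patterns: stems whose last vowel is 'u' add be- … -ani around the stem; stems whose last vowel is 'e' or 'o' insert -ak- after the first vowel; stems whose last vowel is 'a' add zu- … -us around the stem.
So fakuddis → fakuddisesh.

fakuddisesh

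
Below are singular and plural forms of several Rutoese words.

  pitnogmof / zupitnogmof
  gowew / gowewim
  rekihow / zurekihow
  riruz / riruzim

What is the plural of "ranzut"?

gowew and rekihow both end in -w yet inflect differently (gowewim, zurekihow), so the final letter is not what conditions the rule; the number of vowels is.
"ranzut" has 2 vowels. The stems with 2 vowels (gowew → gowewim, riruz → riruzim) add -im.
The other pattern: stems with 3 vowels add the prefix zu-.
So ranzut → ranzutim.

ranzutim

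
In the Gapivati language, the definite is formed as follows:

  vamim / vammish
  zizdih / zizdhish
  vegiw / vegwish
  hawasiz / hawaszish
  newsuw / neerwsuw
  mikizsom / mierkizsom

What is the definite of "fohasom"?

foerhasom

vegiw and newsuw both end in -w yet inflect differently (vegwish, neerwsuw), so the final letter is not what conditions the rule; the last vowel is.
"fohasom" has last vowel 'o'. The one such stem in the data (mikizsom → mierkizsom) inserts -er- after the first vowel (as does newsuw), so the same rule applies.
The other pattern: stems whose last vowel is 'i' delete the last vowel and add -ish.
So fohasom → foerhasom.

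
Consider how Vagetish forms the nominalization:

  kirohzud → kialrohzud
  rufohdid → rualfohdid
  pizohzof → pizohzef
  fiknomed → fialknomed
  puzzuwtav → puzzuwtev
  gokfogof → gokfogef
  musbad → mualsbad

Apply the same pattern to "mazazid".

musbad and puzzuwtav both have last vowel 'a' yet inflect differently (mualsbad, puzzuwtev), so the last vowel is not what conditions the rule; the final letter is.
"mazazid" ends in -d. The stems ending in -d (musbad → mualsbad, fiknomed → fialknomed, rufohdid → rualfohdid) insert -al- after the first vowel.
The other pattern: stems ending in -f or -v change the last vowel to 'e'.
So mazazid → maalzazid.

maalzazid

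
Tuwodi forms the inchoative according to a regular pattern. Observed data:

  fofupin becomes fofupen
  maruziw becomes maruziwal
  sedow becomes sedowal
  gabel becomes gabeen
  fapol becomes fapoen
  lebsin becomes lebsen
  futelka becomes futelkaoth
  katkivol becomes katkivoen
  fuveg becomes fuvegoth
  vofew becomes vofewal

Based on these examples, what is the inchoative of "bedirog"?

lebsin and maruziw both have last vowel 'i' yet inflect differently (lebsen, maruziwal), so the last vowel is not what conditions the rule; the final letter is.
"bedirog" ends in -g. The one such stem in the data (fuveg → fuvegoth) adds -oth, so the same rule applies.
So bedirog → bedirogoth.

bedirogoth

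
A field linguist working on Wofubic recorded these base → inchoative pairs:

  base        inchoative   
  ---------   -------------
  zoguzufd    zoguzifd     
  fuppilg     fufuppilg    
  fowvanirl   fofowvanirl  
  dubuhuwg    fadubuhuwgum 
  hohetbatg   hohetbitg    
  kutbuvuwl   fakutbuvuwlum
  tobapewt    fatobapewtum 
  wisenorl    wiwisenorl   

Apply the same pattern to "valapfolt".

kutbuvuwl and wisenorl both end in -l yet inflect differently (fakutbuvuwlum, wiwisenorl), so the final letter is not what conditions the rule; the second-to-last letter is.
"valapfolt" has second-to-last letter 'l'. The one such stem in the data (fuppilg → fufuppilg) repeats the first consonant+vowel as a prefix (as do wisenorl, fowvanirl), so the same rule applies.
So valapfolt → vavalapfolt.

vavalapfolt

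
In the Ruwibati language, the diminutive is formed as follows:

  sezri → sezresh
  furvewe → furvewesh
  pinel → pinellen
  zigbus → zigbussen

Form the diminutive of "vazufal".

vazufallen

"vazufal" ends in a consonant. The stems ending in a consonant (pinel → pinellen, zigbus → zigbussen) double the final consonant and add -en.
So vazufal → vazufallen.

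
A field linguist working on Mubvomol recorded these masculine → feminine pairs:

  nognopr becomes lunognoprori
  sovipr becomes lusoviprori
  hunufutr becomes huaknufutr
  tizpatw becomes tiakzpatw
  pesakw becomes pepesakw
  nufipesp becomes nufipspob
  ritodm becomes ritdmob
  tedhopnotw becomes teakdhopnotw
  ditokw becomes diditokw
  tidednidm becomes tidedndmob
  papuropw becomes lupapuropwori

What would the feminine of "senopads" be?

"senopads" has second-to-last letter 'd'. The stems whose second-to-last letter is 'd' (tidednidm → tidedndmob, ritodm → ritdmob) delete the last vowel and add -ob.
So senopads → senopdsob.

senopdsob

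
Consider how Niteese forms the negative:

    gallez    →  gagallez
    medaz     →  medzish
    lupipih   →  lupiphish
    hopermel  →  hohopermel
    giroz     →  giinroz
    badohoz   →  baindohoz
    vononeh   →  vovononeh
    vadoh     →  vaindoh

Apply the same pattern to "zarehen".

"zarehen" has last vowel 'e'. The stems whose last vowel is 'e' (hopermel → hohopermel, gallez → gagallez, vononeh → vovononeh) repeat the first consonant+vowel as a prefix.
The other patterns: stems whose last vowel is 'a' or 'i' delete the last vowel and add -ish; stems whose last vowel is 'o' insert -in- after the first vowel.
So zarehen → zazarehen.

zazarehen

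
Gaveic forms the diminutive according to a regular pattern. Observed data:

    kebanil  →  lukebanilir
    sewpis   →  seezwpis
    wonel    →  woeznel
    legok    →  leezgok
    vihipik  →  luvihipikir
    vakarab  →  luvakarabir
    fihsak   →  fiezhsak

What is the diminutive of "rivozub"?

lurivozubir

vihipik and legok both end in -k yet inflect differently (luvihipikir, leezgok), so the final letter is not what conditions the rule; the number of vowels is.
"rivozub" has 3 vowels. The stems with 3 vowels (vakarab → luvakarabir, kebanil → lukebanilir, vihipik → luvihipikir) add lu- … -ir around the stem.
The other pattern: stems with 2 vowels insert -ez- after the first vowel.
So rivozub → lurivozubir.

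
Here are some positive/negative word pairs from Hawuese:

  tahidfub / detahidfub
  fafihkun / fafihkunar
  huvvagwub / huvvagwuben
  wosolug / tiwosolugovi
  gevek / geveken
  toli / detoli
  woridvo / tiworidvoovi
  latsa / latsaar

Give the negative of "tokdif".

huvvagwub and tahidfub both end in -b yet inflect differently (huvvagwuben, detahidfub), so the final letter is not what conditions the rule; the first letter is.
"tokdif" begins with t-. The stems beginning with t- (toli → detoli, tahidfub → detahidfub) add the prefix de-.
The other patterns: stems beginning with w- add ti- … -ovi around the stem; stems beginning with g- or h- add -en; stems beginning with f- or l- add -ar.
So tokdif → detokdif.

detokdif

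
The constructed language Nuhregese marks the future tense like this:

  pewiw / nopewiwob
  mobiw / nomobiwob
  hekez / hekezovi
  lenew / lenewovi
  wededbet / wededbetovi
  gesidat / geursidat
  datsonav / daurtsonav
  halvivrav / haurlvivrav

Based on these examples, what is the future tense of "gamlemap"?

gaurmlemap

"gamlemap" has last vowel 'a'. The stems whose last vowel is 'a' (gesidat → geursidat, datsonav → daurtsonav, halvivrav → haurlvivrav) insert -ur- after the first vowel.
So gamlemap → gaurmlemap.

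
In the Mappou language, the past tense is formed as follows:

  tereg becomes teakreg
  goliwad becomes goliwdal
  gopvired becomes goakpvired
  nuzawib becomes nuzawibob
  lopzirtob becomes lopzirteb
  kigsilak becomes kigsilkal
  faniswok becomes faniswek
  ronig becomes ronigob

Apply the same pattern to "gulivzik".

tereg and ronig both end in -g yet inflect differently (teakreg, ronigob), so the final letter is not what conditions the rule; the last vowel is.
"gulivzik" has last vowel 'i'. The stems whose last vowel is 'i' (ronig → ronigob, nuzawib → nuzawibob) add -ob.
The other patterns: stems whose last vowel is 'e' insert -ak- after the first vowel; stems whose last vowel is 'o' change the last vowel to 'e'; stems whose last vowel is 'a' delete the last vowel and add -al.
So gulivzik → gulivzikob.

gulivzikob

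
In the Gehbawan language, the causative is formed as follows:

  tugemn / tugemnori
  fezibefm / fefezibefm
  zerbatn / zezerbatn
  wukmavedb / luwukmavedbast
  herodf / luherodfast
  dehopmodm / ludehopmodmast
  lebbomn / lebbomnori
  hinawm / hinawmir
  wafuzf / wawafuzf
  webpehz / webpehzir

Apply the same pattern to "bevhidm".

lubevhidmast

hinawm and dehopmodm both end in -m yet inflect differently (hinawmir, ludehopmodmast), so the final letter is not what conditions the rule; the second-to-last letter is.
"bevhidm" has second-to-last letter 'd'. The stems whose second-to-last letter is 'd' (wukmavedb → luwukmavedbast, dehopmodm → ludehopmodmast, herodf → luherodfast) add lu- … -ast around the stem.
So bevhidm → lubevhidmast.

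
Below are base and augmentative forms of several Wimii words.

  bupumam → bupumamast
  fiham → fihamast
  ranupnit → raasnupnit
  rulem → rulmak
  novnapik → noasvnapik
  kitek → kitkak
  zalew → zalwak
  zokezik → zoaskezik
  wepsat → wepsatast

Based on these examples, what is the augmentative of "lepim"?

"lepim" has last vowel 'i'. The stems whose last vowel is 'i' (ranupnit → raasnupnit, novnapik → noasvnapik, zokezik → zoaskezik) insert -as- after the first vowel.
The other patterns: stems whose last vowel is 'a' add -ast; stems whose last vowel is 'e' delete the last vowel and add -ak.
So lepim → leaspim.

leaspim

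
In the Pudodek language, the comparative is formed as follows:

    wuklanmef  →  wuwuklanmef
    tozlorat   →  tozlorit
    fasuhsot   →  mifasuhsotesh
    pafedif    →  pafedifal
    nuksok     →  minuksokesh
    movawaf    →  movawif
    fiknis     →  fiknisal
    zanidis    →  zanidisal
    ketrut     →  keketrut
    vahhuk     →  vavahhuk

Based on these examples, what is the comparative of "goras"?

goris

"goras" has last vowel 'a'. The stems whose last vowel is 'a' (tozlorat → tozlorit, movawaf → movawif) change the last vowel to 'i'.
The other patterns: stems whose last vowel is 'i' add -al; stems whose last vowel is 'o' add mi- … -esh around the stem; stems whose last vowel is 'e' or 'u' repeat the first consonant+vowel as a prefix.
So goras → goris.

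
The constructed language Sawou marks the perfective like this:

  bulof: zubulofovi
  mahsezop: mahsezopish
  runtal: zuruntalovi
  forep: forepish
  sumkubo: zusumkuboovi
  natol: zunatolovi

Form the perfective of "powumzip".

powumzipish

mahsezop and sumkubo both have last vowel 'o' yet inflect differently (mahsezopish, zusumkuboovi), so the last vowel is not what conditions the rule; the final letter is.
"powumzip" ends in -p. The stems ending in -p (forep → forepish, mahsezop → mahsezopish) add -ish.
The other pattern: stems ending in -f, -l or -o add zu- … -ovi around the stem.
So powumzip → powumzipish.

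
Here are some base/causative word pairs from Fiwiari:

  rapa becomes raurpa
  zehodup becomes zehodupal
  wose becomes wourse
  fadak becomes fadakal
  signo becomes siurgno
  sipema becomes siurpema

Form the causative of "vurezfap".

vurezfapal

fadak and rapa both have last vowel 'a' yet inflect differently (fadakal, raurpa), so the last vowel is not what conditions the rule; whether the stem ends in a vowel or a consonant is.
"vurezfap" ends in a consonant. The stems ending in a consonant (fadak → fadakal, zehodup → zehodupal) add -al.
The other pattern: stems ending in a vowel insert -ur- after the first vowel.
So vurezfap → vurezfapal.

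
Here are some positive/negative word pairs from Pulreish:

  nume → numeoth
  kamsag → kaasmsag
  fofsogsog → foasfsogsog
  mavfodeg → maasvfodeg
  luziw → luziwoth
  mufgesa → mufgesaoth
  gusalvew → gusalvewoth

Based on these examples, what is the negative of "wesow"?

wesowoth

"wesow" ends in -w. The stems ending in -w (gusalvew → gusalvewoth, luziw → luziwoth) add -oth.
So wesow → wesowoth.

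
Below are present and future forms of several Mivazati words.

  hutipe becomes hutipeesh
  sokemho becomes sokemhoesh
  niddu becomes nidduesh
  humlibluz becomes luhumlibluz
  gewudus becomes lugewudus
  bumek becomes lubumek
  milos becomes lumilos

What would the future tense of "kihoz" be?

niddu and humlibluz both have last vowel 'u' yet inflect differently (nidduesh, luhumlibluz), so the last vowel is not what conditions the rule; whether the stem ends in a vowel or a consonant is.
"kihoz" ends in a consonant. The stems ending in a consonant (humlibluz → luhumlibluz, gewudus → lugewudus, bumek → lubumek) add the prefix lu-.
The other pattern: stems ending in a vowel add -esh.
So kihoz → lukihoz.

lukihoz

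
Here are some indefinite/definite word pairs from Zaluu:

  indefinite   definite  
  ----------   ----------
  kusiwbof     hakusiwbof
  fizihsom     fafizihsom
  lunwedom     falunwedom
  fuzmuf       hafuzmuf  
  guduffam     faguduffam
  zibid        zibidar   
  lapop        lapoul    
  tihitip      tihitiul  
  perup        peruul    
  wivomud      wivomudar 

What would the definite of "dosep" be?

perup and fuzmuf both have last vowel 'u' yet inflect differently (peruul, hafuzmuf), so the last vowel is not what conditions the rule; the final letter is.
"dosep" ends in -p. The stems ending in -p (perup → peruul, lapop → lapoul, tihitip → tihitiul) drop the final letter and add -ul.
The other patterns: stems ending in -f add the prefix ha-; stems ending in -d add -ar; stems ending in -m add the prefix fa-.
So dosep → doseul.

doseul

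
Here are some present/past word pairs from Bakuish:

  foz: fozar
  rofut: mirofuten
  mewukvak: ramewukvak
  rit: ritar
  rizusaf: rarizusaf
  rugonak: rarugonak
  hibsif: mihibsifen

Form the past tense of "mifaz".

mimifazen

"mifaz" has 2 vowels. The stems with 2 vowels (hibsif → mihibsifen, rofut → mirofuten) add mi- … -en around the stem.
The other patterns: stems with 1 vowel add -ar; stems with 3 vowels add the prefix ra-.
So mifaz → mimifazen.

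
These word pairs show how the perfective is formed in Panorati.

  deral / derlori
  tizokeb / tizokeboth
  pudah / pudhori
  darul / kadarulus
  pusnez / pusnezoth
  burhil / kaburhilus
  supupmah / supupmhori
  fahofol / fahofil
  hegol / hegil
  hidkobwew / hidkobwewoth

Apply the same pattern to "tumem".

tumemoth

deral and burhil both end in -l yet inflect differently (derlori, kaburhilus), so the final letter is not what conditions the rule; the last vowel is.
"tumem" has last vowel 'e'. The stems whose last vowel is 'e' (tizokeb → tizokeboth, pusnez → pusnezoth, hidkobwew → hidkobwewoth) add -oth.
So tumem → tumemoth.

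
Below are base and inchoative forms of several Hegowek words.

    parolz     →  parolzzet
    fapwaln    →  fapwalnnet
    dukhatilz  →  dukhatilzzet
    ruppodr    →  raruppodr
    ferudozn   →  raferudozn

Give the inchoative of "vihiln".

vihilnnet

"vihiln" has second-to-last letter 'l'. The stems whose second-to-last letter is 'l' (dukhatilz → dukhatilzzet, parolz → parolzzet, fapwaln → fapwalnnet) double the final consonant and add -et.
So vihiln → vihilnnet.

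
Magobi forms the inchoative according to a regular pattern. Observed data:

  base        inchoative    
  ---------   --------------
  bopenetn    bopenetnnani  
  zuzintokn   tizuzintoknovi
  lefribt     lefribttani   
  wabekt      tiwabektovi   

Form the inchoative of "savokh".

tisavokhovi

wabekt and lefribt both end in -t yet inflect differently (tiwabektovi, lefribttani), so the final letter is not what conditions the rule; the second-to-last letter is.
"savokh" has second-to-last letter 'k'. The stems whose second-to-last letter is 'k' (wabekt → tiwabektovi, zuzintokn → tizuzintoknovi) add ti- … -ovi around the stem.
So savokh → tisavokhovi.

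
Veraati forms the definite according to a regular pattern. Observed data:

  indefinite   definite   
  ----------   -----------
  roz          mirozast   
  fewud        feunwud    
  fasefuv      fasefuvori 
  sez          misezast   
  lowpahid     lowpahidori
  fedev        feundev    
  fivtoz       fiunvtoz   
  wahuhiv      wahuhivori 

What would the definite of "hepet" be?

roz and fivtoz both end in -z yet inflect differently (mirozast, fiunvtoz), so the final letter is not what conditions the rule; the number of vowels is.
"hepet" has 2 vowels. The stems with 2 vowels (fedev → feundev, fivtoz → fiunvtoz, fewud → feunwud) insert -un- after the first vowel.
The other patterns: stems with 1 vowel add mi- … -ast around the stem; stems with 3 vowels add -ori.
So hepet → heunpet.

heunpet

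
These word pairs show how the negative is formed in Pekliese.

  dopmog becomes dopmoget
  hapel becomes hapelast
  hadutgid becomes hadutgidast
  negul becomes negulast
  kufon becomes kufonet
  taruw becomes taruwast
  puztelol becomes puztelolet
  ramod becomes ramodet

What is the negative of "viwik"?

viwikast

ramod and hadutgid both end in -d yet inflect differently (ramodet, hadutgidast), so the final letter is not what conditions the rule; the last vowel is.
"viwik" has last vowel 'i'. The one such stem in the data (hadutgid → hadutgidast) adds -ast, so the same rule applies.
So viwik → viwikast.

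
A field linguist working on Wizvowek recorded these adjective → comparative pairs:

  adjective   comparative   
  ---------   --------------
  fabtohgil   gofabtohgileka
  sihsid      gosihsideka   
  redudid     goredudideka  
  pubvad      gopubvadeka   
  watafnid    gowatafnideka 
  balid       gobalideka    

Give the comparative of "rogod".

Every pair shown (fabtohgil → gofabtohgileka, sihsid → gosihsideka, redudid → goredudideka, …) follows the same rule: add go- … -eka around the stem.
So rogod → gorogodeka.

gorogodeka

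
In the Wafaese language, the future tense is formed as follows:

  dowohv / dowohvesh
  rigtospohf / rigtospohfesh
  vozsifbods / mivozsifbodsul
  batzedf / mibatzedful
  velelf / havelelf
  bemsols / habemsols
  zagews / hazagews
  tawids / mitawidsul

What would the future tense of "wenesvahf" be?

rigtospohf and batzedf both end in -f yet inflect differently (rigtospohfesh, mibatzedful), so the final letter is not what conditions the rule; the second-to-last letter is.
"wenesvahf" has second-to-last letter 'h'. The stems whose second-to-last letter is 'h' (dowohv → dowohvesh, rigtospohf → rigtospohfesh) add -esh.
The other patterns: stems whose second-to-last letter is 'd' add mi- … -ul around the stem; stems whose second-to-last letter is 'l' or 'w' add the prefix ha-.
So wenesvahf → wenesvahfesh.

wenesvahfesh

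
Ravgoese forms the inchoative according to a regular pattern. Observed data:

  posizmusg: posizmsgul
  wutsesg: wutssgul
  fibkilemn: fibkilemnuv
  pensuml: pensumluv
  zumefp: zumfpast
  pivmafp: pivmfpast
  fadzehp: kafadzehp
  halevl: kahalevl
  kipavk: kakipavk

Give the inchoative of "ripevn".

zumefp and fadzehp both end in -p yet inflect differently (zumfpast, kafadzehp), so the final letter is not what conditions the rule; the second-to-last letter is.
"ripevn" has second-to-last letter 'v'. The stems whose second-to-last letter is 'v' (halevl → kahalevl, kipavk → kakipavk) add the prefix ka-.
So ripevn → karipevn.

karipevn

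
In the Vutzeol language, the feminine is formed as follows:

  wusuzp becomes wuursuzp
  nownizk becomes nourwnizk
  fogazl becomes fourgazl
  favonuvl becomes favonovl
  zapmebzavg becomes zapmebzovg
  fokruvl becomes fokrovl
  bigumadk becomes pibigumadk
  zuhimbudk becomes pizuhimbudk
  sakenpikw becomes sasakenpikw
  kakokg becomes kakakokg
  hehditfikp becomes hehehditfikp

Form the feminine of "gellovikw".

fogazl and favonuvl both end in -l yet inflect differently (fourgazl, favonovl), so the final letter is not what conditions the rule; the second-to-last letter is.
"gellovikw" has second-to-last letter 'k'. The stems whose second-to-last letter is 'k' (sakenpikw → sasakenpikw, kakokg → kakakokg, hehditfikp → hehehditfikp) repeat the first consonant+vowel as a prefix.
So gellovikw → gegellovikw.

gegellovikw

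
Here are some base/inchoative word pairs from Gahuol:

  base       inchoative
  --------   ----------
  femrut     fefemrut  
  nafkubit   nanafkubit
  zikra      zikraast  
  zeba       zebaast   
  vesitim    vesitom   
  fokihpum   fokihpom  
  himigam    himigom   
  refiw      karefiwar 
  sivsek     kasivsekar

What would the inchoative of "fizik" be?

nafkubit and vesitim both have last vowel 'i' yet inflect differently (nanafkubit, vesitom), so the last vowel is not what conditions the rule; the final letter is.
"fizik" ends in -k. The one such stem in the data (sivsek → kasivsekar) adds ka- … -ar around the stem, so the same rule applies.
The other patterns: stems ending in -t repeat the first consonant+vowel as a prefix; stems ending in -a add -ast; stems ending in -m change the last vowel to 'o'.
So fizik → kafizikar.

kafizikar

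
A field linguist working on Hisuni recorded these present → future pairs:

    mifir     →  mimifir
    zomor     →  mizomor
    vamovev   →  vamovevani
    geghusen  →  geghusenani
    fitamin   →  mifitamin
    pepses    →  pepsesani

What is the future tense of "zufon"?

mizufon

"zufon" has last vowel 'o'. The one such stem in the data (zomor → mizomor) adds the prefix mi-, so the same rule applies.
So zufon → mizufon.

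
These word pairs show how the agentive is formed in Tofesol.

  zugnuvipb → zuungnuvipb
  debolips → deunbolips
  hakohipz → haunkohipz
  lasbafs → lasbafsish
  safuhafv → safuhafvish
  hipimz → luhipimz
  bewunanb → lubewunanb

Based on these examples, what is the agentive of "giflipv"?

giunflipv

"giflipv" has second-to-last letter 'p'. The stems whose second-to-last letter is 'p' (zugnuvipb → zuungnuvipb, debolips → deunbolips, hakohipz → haunkohipz) insert -un- after the first vowel.
The other patterns: stems whose second-to-last letter is 'f' add -ish; stems whose second-to-last letter is 'm' or 'n' add the prefix lu-.
So giflipv → giunflipv.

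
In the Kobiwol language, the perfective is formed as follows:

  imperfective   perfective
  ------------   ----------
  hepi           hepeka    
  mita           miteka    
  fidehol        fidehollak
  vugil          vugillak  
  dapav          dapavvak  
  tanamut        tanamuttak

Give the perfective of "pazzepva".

pazzepveka

"pazzepva" ends in a vowel. The stems ending in a vowel (mita → miteka, hepi → hepeka) drop the final letter and add -eka.
So pazzepva → pazzepveka.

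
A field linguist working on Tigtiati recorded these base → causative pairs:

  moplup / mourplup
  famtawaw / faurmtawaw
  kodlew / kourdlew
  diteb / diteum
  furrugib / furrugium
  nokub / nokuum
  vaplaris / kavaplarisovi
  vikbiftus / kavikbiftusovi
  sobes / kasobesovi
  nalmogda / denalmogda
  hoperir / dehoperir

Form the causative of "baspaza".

debaspaza

"baspaza" ends in -a. The one such stem in the data (nalmogda → denalmogda) adds the prefix de-, so the same rule applies.
So baspaza → debaspaza.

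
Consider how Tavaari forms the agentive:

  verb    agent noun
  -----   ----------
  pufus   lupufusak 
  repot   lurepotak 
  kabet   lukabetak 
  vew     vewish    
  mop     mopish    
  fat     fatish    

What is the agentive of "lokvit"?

repot and fat both end in -t yet inflect differently (lurepotak, fatish), so the final letter is not what conditions the rule; the number of vowels is.
"lokvit" has 2 vowels. The stems with 2 vowels (pufus → lupufusak, repot → lurepotak, kabet → lukabetak) add lu- … -ak around the stem.
The other pattern: stems with 1 vowel add -ish.
So lokvit → lulokvitak.

lulokvitak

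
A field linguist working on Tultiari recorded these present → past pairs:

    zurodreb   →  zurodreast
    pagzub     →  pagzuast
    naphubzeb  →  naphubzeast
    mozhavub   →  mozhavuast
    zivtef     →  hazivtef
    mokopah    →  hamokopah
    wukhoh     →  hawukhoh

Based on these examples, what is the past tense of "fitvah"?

"fitvah" ends in -h. The stems ending in -h (mokopah → hamokopah, wukhoh → hawukhoh) add the prefix ha-.
The other pattern: stems ending in -b drop the final letter and add -ast.
So fitvah → hafitvah.

hafitvah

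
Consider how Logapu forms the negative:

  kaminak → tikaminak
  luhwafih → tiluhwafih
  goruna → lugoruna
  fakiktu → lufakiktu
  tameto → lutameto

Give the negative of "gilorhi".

lugilorhi

kaminak and goruna both have last vowel 'a' yet inflect differently (tikaminak, lugoruna), so the last vowel is not what conditions the rule; whether the stem ends in a vowel or a consonant is.
"gilorhi" ends in a vowel. The stems ending in a vowel (goruna → lugoruna, fakiktu → lufakiktu, tameto → lutameto) add the prefix lu-.
So gilorhi → lugilorhi.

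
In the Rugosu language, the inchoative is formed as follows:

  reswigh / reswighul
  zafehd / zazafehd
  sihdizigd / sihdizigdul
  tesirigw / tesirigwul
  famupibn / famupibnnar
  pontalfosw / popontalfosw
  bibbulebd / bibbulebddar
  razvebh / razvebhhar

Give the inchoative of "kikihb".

kikikihb

bibbulebd and sihdizigd both end in -d yet inflect differently (bibbulebddar, sihdizigdul), so the final letter is not what conditions the rule; the second-to-last letter is.
"kikihb" has second-to-last letter 'h'. The one such stem in the data (zafehd → zazafehd) repeats the first consonant+vowel as a prefix (as does pontalfosw), so the same rule applies.
The other patterns: stems whose second-to-last letter is 'b' double the final consonant and add -ar; stems whose second-to-last letter is 'g' add -ul.
So kikihb → kikikihb.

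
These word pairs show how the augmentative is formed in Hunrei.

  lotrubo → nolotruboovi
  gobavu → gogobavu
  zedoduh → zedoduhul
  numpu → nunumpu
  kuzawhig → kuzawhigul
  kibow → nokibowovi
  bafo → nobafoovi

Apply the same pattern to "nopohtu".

nonopohtu

numpu and zedoduh both have last vowel 'u' yet inflect differently (nunumpu, zedoduhul), so the last vowel is not what conditions the rule; the final letter is.
"nopohtu" ends in -u. The stems ending in -u (numpu → nunumpu, gobavu → gogobavu) repeat the first consonant+vowel as a prefix.
The other patterns: stems ending in -o or -w add no- … -ovi around the stem; stems ending in -g or -h add -ul.
So nopohtu → nonopohtu.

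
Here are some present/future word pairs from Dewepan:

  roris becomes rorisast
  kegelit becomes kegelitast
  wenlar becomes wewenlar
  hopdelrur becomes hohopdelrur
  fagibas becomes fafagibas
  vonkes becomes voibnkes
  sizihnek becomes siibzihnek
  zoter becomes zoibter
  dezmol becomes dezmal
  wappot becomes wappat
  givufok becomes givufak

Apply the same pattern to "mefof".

roris and fagibas both end in -s yet inflect differently (rorisast, fafagibas), so the final letter is not what conditions the rule; the last vowel is.
"mefof" has last vowel 'o'. The stems whose last vowel is 'o' (dezmol → dezmal, wappot → wappat, givufok → givufak) change the last vowel to 'a'.
So mefof → mefaf.

mefaf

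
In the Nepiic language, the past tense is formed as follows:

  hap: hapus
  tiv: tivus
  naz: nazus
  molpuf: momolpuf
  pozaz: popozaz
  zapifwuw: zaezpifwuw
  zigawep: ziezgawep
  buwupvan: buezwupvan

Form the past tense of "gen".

genus

naz and pozaz both end in -z yet inflect differently (nazus, popozaz), so the final letter is not what conditions the rule; the number of vowels is.
"gen" has 1 vowel. The stems with 1 vowel (hap → hapus, tiv → tivus, naz → nazus) add -us.
So gen → genus.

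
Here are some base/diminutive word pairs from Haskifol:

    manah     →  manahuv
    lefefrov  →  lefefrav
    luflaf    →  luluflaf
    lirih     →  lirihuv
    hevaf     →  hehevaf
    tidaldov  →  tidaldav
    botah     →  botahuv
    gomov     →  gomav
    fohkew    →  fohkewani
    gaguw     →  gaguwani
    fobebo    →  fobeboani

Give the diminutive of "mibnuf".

mimibnuf

luflaf and manah both have last vowel 'a' yet inflect differently (luluflaf, manahuv), so the last vowel is not what conditions the rule; the final letter is.
"mibnuf" ends in -f. The stems ending in -f (luflaf → luluflaf, hevaf → hehevaf) repeat the first consonant+vowel as a prefix.
So mibnuf → mimibnuf.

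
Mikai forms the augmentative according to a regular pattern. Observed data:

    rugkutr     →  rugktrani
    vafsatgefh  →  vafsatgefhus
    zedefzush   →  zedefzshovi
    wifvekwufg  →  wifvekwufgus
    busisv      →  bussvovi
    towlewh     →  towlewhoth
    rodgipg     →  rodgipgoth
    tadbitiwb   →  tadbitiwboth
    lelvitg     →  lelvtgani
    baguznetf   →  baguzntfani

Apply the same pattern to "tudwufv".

tudwufvus

"tudwufv" has second-to-last letter 'f'. The stems whose second-to-last letter is 'f' (vafsatgefh → vafsatgefhus, wifvekwufg → wifvekwufgus) add -us.
The other patterns: stems whose second-to-last letter is 's' delete the last vowel and add -ovi; stems whose second-to-last letter is 't' delete the last vowel and add -ani; stems whose second-to-last letter is 'p' or 'w' add -oth.
So tudwufv → tudwufvus.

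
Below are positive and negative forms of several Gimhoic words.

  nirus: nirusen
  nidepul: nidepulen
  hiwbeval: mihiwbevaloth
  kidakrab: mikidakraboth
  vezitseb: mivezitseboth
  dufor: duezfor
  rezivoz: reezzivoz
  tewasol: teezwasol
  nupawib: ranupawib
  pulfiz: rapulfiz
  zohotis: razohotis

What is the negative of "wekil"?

rawekil

"wekil" has last vowel 'i'. The stems whose last vowel is 'i' (nupawib → ranupawib, pulfiz → rapulfiz, zohotis → razohotis) add the prefix ra-.
So wekil → rawekil.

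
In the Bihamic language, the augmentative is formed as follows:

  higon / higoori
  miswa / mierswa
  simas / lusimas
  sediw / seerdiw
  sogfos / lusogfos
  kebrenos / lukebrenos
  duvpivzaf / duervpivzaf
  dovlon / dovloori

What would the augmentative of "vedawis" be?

higon and sogfos both have last vowel 'o' yet inflect differently (higoori, lusogfos), so the last vowel is not what conditions the rule; the final letter is.
"vedawis" ends in -s. The stems ending in -s (sogfos → lusogfos, kebrenos → lukebrenos, simas → lusimas) add the prefix lu-.
So vedawis → luvedawis.

luvedawis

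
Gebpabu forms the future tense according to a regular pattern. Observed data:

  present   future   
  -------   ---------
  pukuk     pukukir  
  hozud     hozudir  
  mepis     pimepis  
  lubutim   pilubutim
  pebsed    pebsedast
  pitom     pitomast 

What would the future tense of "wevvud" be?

wevvudir

hozud and pebsed both end in -d yet inflect differently (hozudir, pebsedast), so the final letter is not what conditions the rule; the last vowel is.
"wevvud" has last vowel 'u'. The stems whose last vowel is 'u' (hozud → hozudir, pukuk → pukukir) add -ir.
The other patterns: stems whose last vowel is 'i' add the prefix pi-; stems whose last vowel is 'e' or 'o' add -ast.
So wevvud → wevvudir.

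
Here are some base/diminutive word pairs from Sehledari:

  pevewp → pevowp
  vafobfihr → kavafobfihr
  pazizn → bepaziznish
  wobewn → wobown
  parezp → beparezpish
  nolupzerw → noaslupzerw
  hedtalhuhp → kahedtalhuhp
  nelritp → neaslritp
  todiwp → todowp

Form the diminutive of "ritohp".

"ritohp" has second-to-last letter 'h'. The stems whose second-to-last letter is 'h' (vafobfihr → kavafobfihr, hedtalhuhp → kahedtalhuhp) add the prefix ka-.
The other patterns: stems whose second-to-last letter is 'z' add be- … -ish around the stem; stems whose second-to-last letter is 'w' change the last vowel to 'o'; stems whose second-to-last letter is 'r' or 't' insert -as- after the first vowel.
So ritohp → karitohp.

karitohp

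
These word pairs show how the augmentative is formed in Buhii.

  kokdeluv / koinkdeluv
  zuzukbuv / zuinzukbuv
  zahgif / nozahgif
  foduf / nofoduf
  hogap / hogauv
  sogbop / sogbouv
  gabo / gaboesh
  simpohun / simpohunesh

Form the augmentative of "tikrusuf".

kokdeluv and foduf both have last vowel 'u' yet inflect differently (koinkdeluv, nofoduf), so the last vowel is not what conditions the rule; the final letter is.
"tikrusuf" ends in -f. The stems ending in -f (zahgif → nozahgif, foduf → nofoduf) add the prefix no-.
So tikrusuf → notikrusuf.

notikrusuf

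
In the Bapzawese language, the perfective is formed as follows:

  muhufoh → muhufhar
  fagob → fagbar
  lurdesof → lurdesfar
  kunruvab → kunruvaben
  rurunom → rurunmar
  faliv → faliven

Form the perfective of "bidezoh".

bidezhar

"bidezoh" has last vowel 'o'. The stems whose last vowel is 'o' (fagob → fagbar, lurdesof → lurdesfar, muhufoh → muhufhar) delete the last vowel and add -ar.
The other pattern: stems whose last vowel is 'a' or 'i' add -en.
So bidezoh → bidezhar.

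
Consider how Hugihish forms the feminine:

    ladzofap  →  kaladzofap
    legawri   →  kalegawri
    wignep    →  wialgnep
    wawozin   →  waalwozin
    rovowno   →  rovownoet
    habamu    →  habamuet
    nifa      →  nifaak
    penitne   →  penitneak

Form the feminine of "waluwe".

waalluwe

ladzofap and wignep both end in -p yet inflect differently (kaladzofap, wialgnep), so the final letter is not what conditions the rule; the first letter is.
"waluwe" begins with w-. The stems beginning with w- (wignep → wialgnep, wawozin → waalwozin) insert -al- after the first vowel.
The other patterns: stems beginning with l- add the prefix ka-; stems beginning with h- or r- add -et; stems beginning with n- or p- add -ak.
So waluwe → waalluwe.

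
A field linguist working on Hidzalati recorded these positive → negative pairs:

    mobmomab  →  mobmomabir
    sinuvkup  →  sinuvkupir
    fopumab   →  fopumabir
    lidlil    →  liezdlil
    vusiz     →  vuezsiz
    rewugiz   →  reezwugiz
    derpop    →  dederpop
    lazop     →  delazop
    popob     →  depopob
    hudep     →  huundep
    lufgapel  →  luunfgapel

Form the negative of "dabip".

daezbip

sinuvkup and derpop both end in -p yet inflect differently (sinuvkupir, dederpop), so the final letter is not what conditions the rule; the last vowel is.
"dabip" has last vowel 'i'. The stems whose last vowel is 'i' (lidlil → liezdlil, vusiz → vuezsiz, rewugiz → reezwugiz) insert -ez- after the first vowel.
So dabip → daezbip.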